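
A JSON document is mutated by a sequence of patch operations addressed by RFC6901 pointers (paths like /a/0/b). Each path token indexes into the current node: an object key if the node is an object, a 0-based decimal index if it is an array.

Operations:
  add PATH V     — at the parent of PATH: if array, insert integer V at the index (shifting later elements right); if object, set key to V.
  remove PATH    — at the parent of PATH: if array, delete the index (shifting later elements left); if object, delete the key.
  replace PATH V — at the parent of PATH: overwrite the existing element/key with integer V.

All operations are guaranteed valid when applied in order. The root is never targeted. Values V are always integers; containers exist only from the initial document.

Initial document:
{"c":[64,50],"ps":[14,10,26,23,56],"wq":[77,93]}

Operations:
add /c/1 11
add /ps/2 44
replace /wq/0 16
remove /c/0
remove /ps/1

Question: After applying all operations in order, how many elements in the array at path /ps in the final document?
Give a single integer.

Answer: 5

Derivation:
After op 1 (add /c/1 11): {"c":[64,11,50],"ps":[14,10,26,23,56],"wq":[77,93]}
After op 2 (add /ps/2 44): {"c":[64,11,50],"ps":[14,10,44,26,23,56],"wq":[77,93]}
After op 3 (replace /wq/0 16): {"c":[64,11,50],"ps":[14,10,44,26,23,56],"wq":[16,93]}
After op 4 (remove /c/0): {"c":[11,50],"ps":[14,10,44,26,23,56],"wq":[16,93]}
After op 5 (remove /ps/1): {"c":[11,50],"ps":[14,44,26,23,56],"wq":[16,93]}
Size at path /ps: 5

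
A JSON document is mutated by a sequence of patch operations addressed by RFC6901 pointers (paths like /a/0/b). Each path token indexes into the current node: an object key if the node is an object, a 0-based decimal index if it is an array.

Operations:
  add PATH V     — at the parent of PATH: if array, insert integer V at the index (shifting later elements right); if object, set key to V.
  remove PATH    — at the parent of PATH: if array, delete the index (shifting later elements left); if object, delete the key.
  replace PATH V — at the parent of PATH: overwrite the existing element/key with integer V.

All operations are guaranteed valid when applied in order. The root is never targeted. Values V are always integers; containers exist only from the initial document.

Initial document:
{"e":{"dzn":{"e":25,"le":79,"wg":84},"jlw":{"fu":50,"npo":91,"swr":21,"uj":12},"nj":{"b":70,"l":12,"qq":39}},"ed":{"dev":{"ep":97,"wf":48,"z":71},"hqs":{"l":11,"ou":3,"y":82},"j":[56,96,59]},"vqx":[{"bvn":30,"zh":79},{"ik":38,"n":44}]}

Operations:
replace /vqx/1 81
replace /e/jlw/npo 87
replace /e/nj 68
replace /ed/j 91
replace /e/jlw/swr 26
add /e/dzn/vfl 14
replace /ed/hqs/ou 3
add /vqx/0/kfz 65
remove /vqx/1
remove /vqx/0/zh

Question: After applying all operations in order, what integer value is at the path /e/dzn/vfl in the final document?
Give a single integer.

Answer: 14

Derivation:
After op 1 (replace /vqx/1 81): {"e":{"dzn":{"e":25,"le":79,"wg":84},"jlw":{"fu":50,"npo":91,"swr":21,"uj":12},"nj":{"b":70,"l":12,"qq":39}},"ed":{"dev":{"ep":97,"wf":48,"z":71},"hqs":{"l":11,"ou":3,"y":82},"j":[56,96,59]},"vqx":[{"bvn":30,"zh":79},81]}
After op 2 (replace /e/jlw/npo 87): {"e":{"dzn":{"e":25,"le":79,"wg":84},"jlw":{"fu":50,"npo":87,"swr":21,"uj":12},"nj":{"b":70,"l":12,"qq":39}},"ed":{"dev":{"ep":97,"wf":48,"z":71},"hqs":{"l":11,"ou":3,"y":82},"j":[56,96,59]},"vqx":[{"bvn":30,"zh":79},81]}
After op 3 (replace /e/nj 68): {"e":{"dzn":{"e":25,"le":79,"wg":84},"jlw":{"fu":50,"npo":87,"swr":21,"uj":12},"nj":68},"ed":{"dev":{"ep":97,"wf":48,"z":71},"hqs":{"l":11,"ou":3,"y":82},"j":[56,96,59]},"vqx":[{"bvn":30,"zh":79},81]}
After op 4 (replace /ed/j 91): {"e":{"dzn":{"e":25,"le":79,"wg":84},"jlw":{"fu":50,"npo":87,"swr":21,"uj":12},"nj":68},"ed":{"dev":{"ep":97,"wf":48,"z":71},"hqs":{"l":11,"ou":3,"y":82},"j":91},"vqx":[{"bvn":30,"zh":79},81]}
After op 5 (replace /e/jlw/swr 26): {"e":{"dzn":{"e":25,"le":79,"wg":84},"jlw":{"fu":50,"npo":87,"swr":26,"uj":12},"nj":68},"ed":{"dev":{"ep":97,"wf":48,"z":71},"hqs":{"l":11,"ou":3,"y":82},"j":91},"vqx":[{"bvn":30,"zh":79},81]}
After op 6 (add /e/dzn/vfl 14): {"e":{"dzn":{"e":25,"le":79,"vfl":14,"wg":84},"jlw":{"fu":50,"npo":87,"swr":26,"uj":12},"nj":68},"ed":{"dev":{"ep":97,"wf":48,"z":71},"hqs":{"l":11,"ou":3,"y":82},"j":91},"vqx":[{"bvn":30,"zh":79},81]}
After op 7 (replace /ed/hqs/ou 3): {"e":{"dzn":{"e":25,"le":79,"vfl":14,"wg":84},"jlw":{"fu":50,"npo":87,"swr":26,"uj":12},"nj":68},"ed":{"dev":{"ep":97,"wf":48,"z":71},"hqs":{"l":11,"ou":3,"y":82},"j":91},"vqx":[{"bvn":30,"zh":79},81]}
After op 8 (add /vqx/0/kfz 65): {"e":{"dzn":{"e":25,"le":79,"vfl":14,"wg":84},"jlw":{"fu":50,"npo":87,"swr":26,"uj":12},"nj":68},"ed":{"dev":{"ep":97,"wf":48,"z":71},"hqs":{"l":11,"ou":3,"y":82},"j":91},"vqx":[{"bvn":30,"kfz":65,"zh":79},81]}
After op 9 (remove /vqx/1): {"e":{"dzn":{"e":25,"le":79,"vfl":14,"wg":84},"jlw":{"fu":50,"npo":87,"swr":26,"uj":12},"nj":68},"ed":{"dev":{"ep":97,"wf":48,"z":71},"hqs":{"l":11,"ou":3,"y":82},"j":91},"vqx":[{"bvn":30,"kfz":65,"zh":79}]}
After op 10 (remove /vqx/0/zh): {"e":{"dzn":{"e":25,"le":79,"vfl":14,"wg":84},"jlw":{"fu":50,"npo":87,"swr":26,"uj":12},"nj":68},"ed":{"dev":{"ep":97,"wf":48,"z":71},"hqs":{"l":11,"ou":3,"y":82},"j":91},"vqx":[{"bvn":30,"kfz":65}]}
Value at /e/dzn/vfl: 14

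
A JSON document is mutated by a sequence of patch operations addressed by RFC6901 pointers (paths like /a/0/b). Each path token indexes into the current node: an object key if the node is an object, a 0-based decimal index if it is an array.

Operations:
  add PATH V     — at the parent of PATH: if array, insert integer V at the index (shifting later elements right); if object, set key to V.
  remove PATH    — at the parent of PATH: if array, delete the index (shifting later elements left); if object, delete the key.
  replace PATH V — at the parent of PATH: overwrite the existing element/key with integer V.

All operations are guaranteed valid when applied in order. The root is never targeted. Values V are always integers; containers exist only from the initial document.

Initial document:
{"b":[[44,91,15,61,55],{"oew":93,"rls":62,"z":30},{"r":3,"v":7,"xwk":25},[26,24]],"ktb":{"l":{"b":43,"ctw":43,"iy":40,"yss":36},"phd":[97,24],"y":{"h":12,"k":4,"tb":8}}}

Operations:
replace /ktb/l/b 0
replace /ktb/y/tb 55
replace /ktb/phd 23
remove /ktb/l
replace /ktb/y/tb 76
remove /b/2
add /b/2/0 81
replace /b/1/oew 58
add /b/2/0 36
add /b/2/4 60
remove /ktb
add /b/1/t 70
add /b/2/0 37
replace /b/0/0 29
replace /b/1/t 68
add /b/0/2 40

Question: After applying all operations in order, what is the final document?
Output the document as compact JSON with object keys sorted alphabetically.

After op 1 (replace /ktb/l/b 0): {"b":[[44,91,15,61,55],{"oew":93,"rls":62,"z":30},{"r":3,"v":7,"xwk":25},[26,24]],"ktb":{"l":{"b":0,"ctw":43,"iy":40,"yss":36},"phd":[97,24],"y":{"h":12,"k":4,"tb":8}}}
After op 2 (replace /ktb/y/tb 55): {"b":[[44,91,15,61,55],{"oew":93,"rls":62,"z":30},{"r":3,"v":7,"xwk":25},[26,24]],"ktb":{"l":{"b":0,"ctw":43,"iy":40,"yss":36},"phd":[97,24],"y":{"h":12,"k":4,"tb":55}}}
After op 3 (replace /ktb/phd 23): {"b":[[44,91,15,61,55],{"oew":93,"rls":62,"z":30},{"r":3,"v":7,"xwk":25},[26,24]],"ktb":{"l":{"b":0,"ctw":43,"iy":40,"yss":36},"phd":23,"y":{"h":12,"k":4,"tb":55}}}
After op 4 (remove /ktb/l): {"b":[[44,91,15,61,55],{"oew":93,"rls":62,"z":30},{"r":3,"v":7,"xwk":25},[26,24]],"ktb":{"phd":23,"y":{"h":12,"k":4,"tb":55}}}
After op 5 (replace /ktb/y/tb 76): {"b":[[44,91,15,61,55],{"oew":93,"rls":62,"z":30},{"r":3,"v":7,"xwk":25},[26,24]],"ktb":{"phd":23,"y":{"h":12,"k":4,"tb":76}}}
After op 6 (remove /b/2): {"b":[[44,91,15,61,55],{"oew":93,"rls":62,"z":30},[26,24]],"ktb":{"phd":23,"y":{"h":12,"k":4,"tb":76}}}
After op 7 (add /b/2/0 81): {"b":[[44,91,15,61,55],{"oew":93,"rls":62,"z":30},[81,26,24]],"ktb":{"phd":23,"y":{"h":12,"k":4,"tb":76}}}
After op 8 (replace /b/1/oew 58): {"b":[[44,91,15,61,55],{"oew":58,"rls":62,"z":30},[81,26,24]],"ktb":{"phd":23,"y":{"h":12,"k":4,"tb":76}}}
After op 9 (add /b/2/0 36): {"b":[[44,91,15,61,55],{"oew":58,"rls":62,"z":30},[36,81,26,24]],"ktb":{"phd":23,"y":{"h":12,"k":4,"tb":76}}}
After op 10 (add /b/2/4 60): {"b":[[44,91,15,61,55],{"oew":58,"rls":62,"z":30},[36,81,26,24,60]],"ktb":{"phd":23,"y":{"h":12,"k":4,"tb":76}}}
After op 11 (remove /ktb): {"b":[[44,91,15,61,55],{"oew":58,"rls":62,"z":30},[36,81,26,24,60]]}
After op 12 (add /b/1/t 70): {"b":[[44,91,15,61,55],{"oew":58,"rls":62,"t":70,"z":30},[36,81,26,24,60]]}
After op 13 (add /b/2/0 37): {"b":[[44,91,15,61,55],{"oew":58,"rls":62,"t":70,"z":30},[37,36,81,26,24,60]]}
After op 14 (replace /b/0/0 29): {"b":[[29,91,15,61,55],{"oew":58,"rls":62,"t":70,"z":30},[37,36,81,26,24,60]]}
After op 15 (replace /b/1/t 68): {"b":[[29,91,15,61,55],{"oew":58,"rls":62,"t":68,"z":30},[37,36,81,26,24,60]]}
After op 16 (add /b/0/2 40): {"b":[[29,91,40,15,61,55],{"oew":58,"rls":62,"t":68,"z":30},[37,36,81,26,24,60]]}

Answer: {"b":[[29,91,40,15,61,55],{"oew":58,"rls":62,"t":68,"z":30},[37,36,81,26,24,60]]}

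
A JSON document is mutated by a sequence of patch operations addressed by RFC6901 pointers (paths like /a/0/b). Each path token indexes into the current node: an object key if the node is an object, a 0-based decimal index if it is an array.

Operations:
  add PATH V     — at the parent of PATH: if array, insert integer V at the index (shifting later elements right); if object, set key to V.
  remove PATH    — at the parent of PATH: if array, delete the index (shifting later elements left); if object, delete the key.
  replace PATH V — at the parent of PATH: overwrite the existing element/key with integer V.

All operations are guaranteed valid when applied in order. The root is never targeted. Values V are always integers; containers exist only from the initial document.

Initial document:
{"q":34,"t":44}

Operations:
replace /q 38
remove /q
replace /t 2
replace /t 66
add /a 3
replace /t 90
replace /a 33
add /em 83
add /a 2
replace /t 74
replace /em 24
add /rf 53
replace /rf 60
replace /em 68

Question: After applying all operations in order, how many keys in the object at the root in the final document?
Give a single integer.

After op 1 (replace /q 38): {"q":38,"t":44}
After op 2 (remove /q): {"t":44}
After op 3 (replace /t 2): {"t":2}
After op 4 (replace /t 66): {"t":66}
After op 5 (add /a 3): {"a":3,"t":66}
After op 6 (replace /t 90): {"a":3,"t":90}
After op 7 (replace /a 33): {"a":33,"t":90}
After op 8 (add /em 83): {"a":33,"em":83,"t":90}
After op 9 (add /a 2): {"a":2,"em":83,"t":90}
After op 10 (replace /t 74): {"a":2,"em":83,"t":74}
After op 11 (replace /em 24): {"a":2,"em":24,"t":74}
After op 12 (add /rf 53): {"a":2,"em":24,"rf":53,"t":74}
After op 13 (replace /rf 60): {"a":2,"em":24,"rf":60,"t":74}
After op 14 (replace /em 68): {"a":2,"em":68,"rf":60,"t":74}
Size at the root: 4

Answer: 4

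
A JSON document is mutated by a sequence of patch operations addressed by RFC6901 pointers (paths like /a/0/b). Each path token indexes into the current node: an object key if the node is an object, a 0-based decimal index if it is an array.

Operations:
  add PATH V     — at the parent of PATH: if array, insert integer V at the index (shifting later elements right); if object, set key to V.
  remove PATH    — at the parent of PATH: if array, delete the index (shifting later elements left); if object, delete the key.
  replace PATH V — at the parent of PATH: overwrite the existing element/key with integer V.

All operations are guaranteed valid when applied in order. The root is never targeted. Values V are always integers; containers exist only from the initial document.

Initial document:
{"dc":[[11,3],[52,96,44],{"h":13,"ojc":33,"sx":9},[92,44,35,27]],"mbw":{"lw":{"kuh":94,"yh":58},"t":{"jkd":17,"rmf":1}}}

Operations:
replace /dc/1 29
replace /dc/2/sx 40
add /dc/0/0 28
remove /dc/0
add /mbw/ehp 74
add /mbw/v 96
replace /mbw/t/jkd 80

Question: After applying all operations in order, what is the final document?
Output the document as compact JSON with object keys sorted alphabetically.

Answer: {"dc":[29,{"h":13,"ojc":33,"sx":40},[92,44,35,27]],"mbw":{"ehp":74,"lw":{"kuh":94,"yh":58},"t":{"jkd":80,"rmf":1},"v":96}}

Derivation:
After op 1 (replace /dc/1 29): {"dc":[[11,3],29,{"h":13,"ojc":33,"sx":9},[92,44,35,27]],"mbw":{"lw":{"kuh":94,"yh":58},"t":{"jkd":17,"rmf":1}}}
After op 2 (replace /dc/2/sx 40): {"dc":[[11,3],29,{"h":13,"ojc":33,"sx":40},[92,44,35,27]],"mbw":{"lw":{"kuh":94,"yh":58},"t":{"jkd":17,"rmf":1}}}
After op 3 (add /dc/0/0 28): {"dc":[[28,11,3],29,{"h":13,"ojc":33,"sx":40},[92,44,35,27]],"mbw":{"lw":{"kuh":94,"yh":58},"t":{"jkd":17,"rmf":1}}}
After op 4 (remove /dc/0): {"dc":[29,{"h":13,"ojc":33,"sx":40},[92,44,35,27]],"mbw":{"lw":{"kuh":94,"yh":58},"t":{"jkd":17,"rmf":1}}}
After op 5 (add /mbw/ehp 74): {"dc":[29,{"h":13,"ojc":33,"sx":40},[92,44,35,27]],"mbw":{"ehp":74,"lw":{"kuh":94,"yh":58},"t":{"jkd":17,"rmf":1}}}
After op 6 (add /mbw/v 96): {"dc":[29,{"h":13,"ojc":33,"sx":40},[92,44,35,27]],"mbw":{"ehp":74,"lw":{"kuh":94,"yh":58},"t":{"jkd":17,"rmf":1},"v":96}}
After op 7 (replace /mbw/t/jkd 80): {"dc":[29,{"h":13,"ojc":33,"sx":40},[92,44,35,27]],"mbw":{"ehp":74,"lw":{"kuh":94,"yh":58},"t":{"jkd":80,"rmf":1},"v":96}}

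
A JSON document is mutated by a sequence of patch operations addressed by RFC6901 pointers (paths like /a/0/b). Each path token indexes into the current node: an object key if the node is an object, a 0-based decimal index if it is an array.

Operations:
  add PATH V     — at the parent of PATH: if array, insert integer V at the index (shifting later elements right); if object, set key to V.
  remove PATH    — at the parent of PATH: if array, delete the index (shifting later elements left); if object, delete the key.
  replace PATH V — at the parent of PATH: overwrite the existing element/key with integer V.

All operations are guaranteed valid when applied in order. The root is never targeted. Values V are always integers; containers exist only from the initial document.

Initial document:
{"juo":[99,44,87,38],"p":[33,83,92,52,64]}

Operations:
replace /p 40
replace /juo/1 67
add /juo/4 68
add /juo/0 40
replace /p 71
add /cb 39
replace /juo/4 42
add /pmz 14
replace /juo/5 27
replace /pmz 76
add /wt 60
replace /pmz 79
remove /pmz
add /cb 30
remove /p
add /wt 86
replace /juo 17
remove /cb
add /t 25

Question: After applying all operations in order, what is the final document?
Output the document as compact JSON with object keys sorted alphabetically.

After op 1 (replace /p 40): {"juo":[99,44,87,38],"p":40}
After op 2 (replace /juo/1 67): {"juo":[99,67,87,38],"p":40}
After op 3 (add /juo/4 68): {"juo":[99,67,87,38,68],"p":40}
After op 4 (add /juo/0 40): {"juo":[40,99,67,87,38,68],"p":40}
After op 5 (replace /p 71): {"juo":[40,99,67,87,38,68],"p":71}
After op 6 (add /cb 39): {"cb":39,"juo":[40,99,67,87,38,68],"p":71}
After op 7 (replace /juo/4 42): {"cb":39,"juo":[40,99,67,87,42,68],"p":71}
After op 8 (add /pmz 14): {"cb":39,"juo":[40,99,67,87,42,68],"p":71,"pmz":14}
After op 9 (replace /juo/5 27): {"cb":39,"juo":[40,99,67,87,42,27],"p":71,"pmz":14}
After op 10 (replace /pmz 76): {"cb":39,"juo":[40,99,67,87,42,27],"p":71,"pmz":76}
After op 11 (add /wt 60): {"cb":39,"juo":[40,99,67,87,42,27],"p":71,"pmz":76,"wt":60}
After op 12 (replace /pmz 79): {"cb":39,"juo":[40,99,67,87,42,27],"p":71,"pmz":79,"wt":60}
After op 13 (remove /pmz): {"cb":39,"juo":[40,99,67,87,42,27],"p":71,"wt":60}
After op 14 (add /cb 30): {"cb":30,"juo":[40,99,67,87,42,27],"p":71,"wt":60}
After op 15 (remove /p): {"cb":30,"juo":[40,99,67,87,42,27],"wt":60}
After op 16 (add /wt 86): {"cb":30,"juo":[40,99,67,87,42,27],"wt":86}
After op 17 (replace /juo 17): {"cb":30,"juo":17,"wt":86}
After op 18 (remove /cb): {"juo":17,"wt":86}
After op 19 (add /t 25): {"juo":17,"t":25,"wt":86}

Answer: {"juo":17,"t":25,"wt":86}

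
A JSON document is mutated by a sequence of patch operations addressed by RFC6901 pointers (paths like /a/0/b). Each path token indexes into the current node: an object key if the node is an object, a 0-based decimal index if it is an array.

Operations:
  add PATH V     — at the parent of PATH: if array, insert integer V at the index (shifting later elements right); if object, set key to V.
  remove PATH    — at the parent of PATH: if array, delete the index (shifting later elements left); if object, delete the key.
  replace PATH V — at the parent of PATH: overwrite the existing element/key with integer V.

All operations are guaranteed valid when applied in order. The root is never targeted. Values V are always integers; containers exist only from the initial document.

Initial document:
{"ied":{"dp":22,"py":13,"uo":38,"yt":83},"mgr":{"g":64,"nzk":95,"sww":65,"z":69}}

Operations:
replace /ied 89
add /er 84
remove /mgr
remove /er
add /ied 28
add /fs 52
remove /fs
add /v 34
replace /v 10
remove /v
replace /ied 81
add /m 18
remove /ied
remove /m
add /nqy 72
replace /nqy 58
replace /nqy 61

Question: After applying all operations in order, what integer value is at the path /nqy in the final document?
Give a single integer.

Answer: 61

Derivation:
After op 1 (replace /ied 89): {"ied":89,"mgr":{"g":64,"nzk":95,"sww":65,"z":69}}
After op 2 (add /er 84): {"er":84,"ied":89,"mgr":{"g":64,"nzk":95,"sww":65,"z":69}}
After op 3 (remove /mgr): {"er":84,"ied":89}
After op 4 (remove /er): {"ied":89}
After op 5 (add /ied 28): {"ied":28}
After op 6 (add /fs 52): {"fs":52,"ied":28}
After op 7 (remove /fs): {"ied":28}
After op 8 (add /v 34): {"ied":28,"v":34}
After op 9 (replace /v 10): {"ied":28,"v":10}
After op 10 (remove /v): {"ied":28}
After op 11 (replace /ied 81): {"ied":81}
After op 12 (add /m 18): {"ied":81,"m":18}
After op 13 (remove /ied): {"m":18}
After op 14 (remove /m): {}
After op 15 (add /nqy 72): {"nqy":72}
After op 16 (replace /nqy 58): {"nqy":58}
After op 17 (replace /nqy 61): {"nqy":61}
Value at /nqy: 61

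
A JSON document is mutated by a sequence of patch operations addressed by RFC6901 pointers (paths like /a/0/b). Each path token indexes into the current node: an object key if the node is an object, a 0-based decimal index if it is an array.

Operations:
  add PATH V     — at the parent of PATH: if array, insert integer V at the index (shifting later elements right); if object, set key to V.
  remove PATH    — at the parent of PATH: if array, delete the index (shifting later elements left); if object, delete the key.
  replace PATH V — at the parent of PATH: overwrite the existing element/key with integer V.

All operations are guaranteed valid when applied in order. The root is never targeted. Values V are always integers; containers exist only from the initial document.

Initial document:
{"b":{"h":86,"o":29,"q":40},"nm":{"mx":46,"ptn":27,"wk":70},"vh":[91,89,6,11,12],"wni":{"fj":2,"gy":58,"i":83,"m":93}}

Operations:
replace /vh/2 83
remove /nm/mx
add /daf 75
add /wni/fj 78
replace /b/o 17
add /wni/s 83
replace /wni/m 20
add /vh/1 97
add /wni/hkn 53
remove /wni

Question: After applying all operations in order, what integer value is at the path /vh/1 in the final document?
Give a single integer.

Answer: 97

Derivation:
After op 1 (replace /vh/2 83): {"b":{"h":86,"o":29,"q":40},"nm":{"mx":46,"ptn":27,"wk":70},"vh":[91,89,83,11,12],"wni":{"fj":2,"gy":58,"i":83,"m":93}}
After op 2 (remove /nm/mx): {"b":{"h":86,"o":29,"q":40},"nm":{"ptn":27,"wk":70},"vh":[91,89,83,11,12],"wni":{"fj":2,"gy":58,"i":83,"m":93}}
After op 3 (add /daf 75): {"b":{"h":86,"o":29,"q":40},"daf":75,"nm":{"ptn":27,"wk":70},"vh":[91,89,83,11,12],"wni":{"fj":2,"gy":58,"i":83,"m":93}}
After op 4 (add /wni/fj 78): {"b":{"h":86,"o":29,"q":40},"daf":75,"nm":{"ptn":27,"wk":70},"vh":[91,89,83,11,12],"wni":{"fj":78,"gy":58,"i":83,"m":93}}
After op 5 (replace /b/o 17): {"b":{"h":86,"o":17,"q":40},"daf":75,"nm":{"ptn":27,"wk":70},"vh":[91,89,83,11,12],"wni":{"fj":78,"gy":58,"i":83,"m":93}}
After op 6 (add /wni/s 83): {"b":{"h":86,"o":17,"q":40},"daf":75,"nm":{"ptn":27,"wk":70},"vh":[91,89,83,11,12],"wni":{"fj":78,"gy":58,"i":83,"m":93,"s":83}}
After op 7 (replace /wni/m 20): {"b":{"h":86,"o":17,"q":40},"daf":75,"nm":{"ptn":27,"wk":70},"vh":[91,89,83,11,12],"wni":{"fj":78,"gy":58,"i":83,"m":20,"s":83}}
After op 8 (add /vh/1 97): {"b":{"h":86,"o":17,"q":40},"daf":75,"nm":{"ptn":27,"wk":70},"vh":[91,97,89,83,11,12],"wni":{"fj":78,"gy":58,"i":83,"m":20,"s":83}}
After op 9 (add /wni/hkn 53): {"b":{"h":86,"o":17,"q":40},"daf":75,"nm":{"ptn":27,"wk":70},"vh":[91,97,89,83,11,12],"wni":{"fj":78,"gy":58,"hkn":53,"i":83,"m":20,"s":83}}
After op 10 (remove /wni): {"b":{"h":86,"o":17,"q":40},"daf":75,"nm":{"ptn":27,"wk":70},"vh":[91,97,89,83,11,12]}
Value at /vh/1: 97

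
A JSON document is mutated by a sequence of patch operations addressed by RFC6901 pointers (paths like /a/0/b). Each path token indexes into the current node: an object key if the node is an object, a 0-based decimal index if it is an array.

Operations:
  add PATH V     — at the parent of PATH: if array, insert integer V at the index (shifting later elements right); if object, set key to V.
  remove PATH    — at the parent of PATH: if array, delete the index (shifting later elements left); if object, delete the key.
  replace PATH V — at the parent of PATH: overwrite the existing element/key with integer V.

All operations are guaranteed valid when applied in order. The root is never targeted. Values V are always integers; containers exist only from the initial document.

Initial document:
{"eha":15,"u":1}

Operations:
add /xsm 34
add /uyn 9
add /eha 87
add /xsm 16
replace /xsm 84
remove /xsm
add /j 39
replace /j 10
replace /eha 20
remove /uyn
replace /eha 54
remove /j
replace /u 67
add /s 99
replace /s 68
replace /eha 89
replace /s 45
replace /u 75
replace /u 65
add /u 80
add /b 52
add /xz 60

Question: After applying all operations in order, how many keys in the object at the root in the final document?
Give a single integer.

Answer: 5

Derivation:
After op 1 (add /xsm 34): {"eha":15,"u":1,"xsm":34}
After op 2 (add /uyn 9): {"eha":15,"u":1,"uyn":9,"xsm":34}
After op 3 (add /eha 87): {"eha":87,"u":1,"uyn":9,"xsm":34}
After op 4 (add /xsm 16): {"eha":87,"u":1,"uyn":9,"xsm":16}
After op 5 (replace /xsm 84): {"eha":87,"u":1,"uyn":9,"xsm":84}
After op 6 (remove /xsm): {"eha":87,"u":1,"uyn":9}
After op 7 (add /j 39): {"eha":87,"j":39,"u":1,"uyn":9}
After op 8 (replace /j 10): {"eha":87,"j":10,"u":1,"uyn":9}
After op 9 (replace /eha 20): {"eha":20,"j":10,"u":1,"uyn":9}
After op 10 (remove /uyn): {"eha":20,"j":10,"u":1}
After op 11 (replace /eha 54): {"eha":54,"j":10,"u":1}
After op 12 (remove /j): {"eha":54,"u":1}
After op 13 (replace /u 67): {"eha":54,"u":67}
After op 14 (add /s 99): {"eha":54,"s":99,"u":67}
After op 15 (replace /s 68): {"eha":54,"s":68,"u":67}
After op 16 (replace /eha 89): {"eha":89,"s":68,"u":67}
After op 17 (replace /s 45): {"eha":89,"s":45,"u":67}
After op 18 (replace /u 75): {"eha":89,"s":45,"u":75}
After op 19 (replace /u 65): {"eha":89,"s":45,"u":65}
After op 20 (add /u 80): {"eha":89,"s":45,"u":80}
After op 21 (add /b 52): {"b":52,"eha":89,"s":45,"u":80}
After op 22 (add /xz 60): {"b":52,"eha":89,"s":45,"u":80,"xz":60}
Size at the root: 5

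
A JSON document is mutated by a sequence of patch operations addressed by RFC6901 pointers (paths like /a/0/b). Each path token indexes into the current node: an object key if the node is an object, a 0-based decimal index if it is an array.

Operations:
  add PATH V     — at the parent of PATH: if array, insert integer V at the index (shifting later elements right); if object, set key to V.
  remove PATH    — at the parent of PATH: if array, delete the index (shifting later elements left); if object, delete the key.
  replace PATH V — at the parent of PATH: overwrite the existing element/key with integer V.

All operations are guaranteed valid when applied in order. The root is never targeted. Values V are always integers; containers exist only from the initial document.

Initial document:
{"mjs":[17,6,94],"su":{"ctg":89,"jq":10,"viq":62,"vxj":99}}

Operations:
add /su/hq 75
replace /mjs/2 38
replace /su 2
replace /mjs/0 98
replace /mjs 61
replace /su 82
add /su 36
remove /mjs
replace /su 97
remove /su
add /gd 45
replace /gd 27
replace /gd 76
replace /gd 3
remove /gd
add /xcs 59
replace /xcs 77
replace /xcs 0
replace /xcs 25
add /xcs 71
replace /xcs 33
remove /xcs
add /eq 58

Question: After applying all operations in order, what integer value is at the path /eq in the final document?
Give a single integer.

Answer: 58

Derivation:
After op 1 (add /su/hq 75): {"mjs":[17,6,94],"su":{"ctg":89,"hq":75,"jq":10,"viq":62,"vxj":99}}
After op 2 (replace /mjs/2 38): {"mjs":[17,6,38],"su":{"ctg":89,"hq":75,"jq":10,"viq":62,"vxj":99}}
After op 3 (replace /su 2): {"mjs":[17,6,38],"su":2}
After op 4 (replace /mjs/0 98): {"mjs":[98,6,38],"su":2}
After op 5 (replace /mjs 61): {"mjs":61,"su":2}
After op 6 (replace /su 82): {"mjs":61,"su":82}
After op 7 (add /su 36): {"mjs":61,"su":36}
After op 8 (remove /mjs): {"su":36}
After op 9 (replace /su 97): {"su":97}
After op 10 (remove /su): {}
After op 11 (add /gd 45): {"gd":45}
After op 12 (replace /gd 27): {"gd":27}
After op 13 (replace /gd 76): {"gd":76}
After op 14 (replace /gd 3): {"gd":3}
After op 15 (remove /gd): {}
After op 16 (add /xcs 59): {"xcs":59}
After op 17 (replace /xcs 77): {"xcs":77}
After op 18 (replace /xcs 0): {"xcs":0}
After op 19 (replace /xcs 25): {"xcs":25}
After op 20 (add /xcs 71): {"xcs":71}
After op 21 (replace /xcs 33): {"xcs":33}
After op 22 (remove /xcs): {}
After op 23 (add /eq 58): {"eq":58}
Value at /eq: 58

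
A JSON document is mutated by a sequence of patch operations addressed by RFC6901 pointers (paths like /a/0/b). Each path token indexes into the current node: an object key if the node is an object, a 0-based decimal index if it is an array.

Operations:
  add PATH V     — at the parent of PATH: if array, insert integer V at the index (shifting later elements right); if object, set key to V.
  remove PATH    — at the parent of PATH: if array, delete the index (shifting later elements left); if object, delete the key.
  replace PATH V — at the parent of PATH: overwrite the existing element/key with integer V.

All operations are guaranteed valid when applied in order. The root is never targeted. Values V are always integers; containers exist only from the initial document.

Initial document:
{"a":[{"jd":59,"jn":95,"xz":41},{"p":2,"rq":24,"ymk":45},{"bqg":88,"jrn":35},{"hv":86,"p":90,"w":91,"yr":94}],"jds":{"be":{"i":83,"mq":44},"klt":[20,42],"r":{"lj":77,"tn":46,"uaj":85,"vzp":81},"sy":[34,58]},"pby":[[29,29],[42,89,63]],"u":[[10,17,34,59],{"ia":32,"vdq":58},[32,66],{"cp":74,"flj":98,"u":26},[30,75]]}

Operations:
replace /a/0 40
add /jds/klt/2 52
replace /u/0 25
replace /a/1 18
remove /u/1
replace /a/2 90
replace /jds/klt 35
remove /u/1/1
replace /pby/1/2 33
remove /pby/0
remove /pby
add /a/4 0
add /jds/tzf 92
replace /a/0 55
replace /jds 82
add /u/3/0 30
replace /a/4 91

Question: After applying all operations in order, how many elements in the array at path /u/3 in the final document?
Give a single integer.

Answer: 3

Derivation:
After op 1 (replace /a/0 40): {"a":[40,{"p":2,"rq":24,"ymk":45},{"bqg":88,"jrn":35},{"hv":86,"p":90,"w":91,"yr":94}],"jds":{"be":{"i":83,"mq":44},"klt":[20,42],"r":{"lj":77,"tn":46,"uaj":85,"vzp":81},"sy":[34,58]},"pby":[[29,29],[42,89,63]],"u":[[10,17,34,59],{"ia":32,"vdq":58},[32,66],{"cp":74,"flj":98,"u":26},[30,75]]}
After op 2 (add /jds/klt/2 52): {"a":[40,{"p":2,"rq":24,"ymk":45},{"bqg":88,"jrn":35},{"hv":86,"p":90,"w":91,"yr":94}],"jds":{"be":{"i":83,"mq":44},"klt":[20,42,52],"r":{"lj":77,"tn":46,"uaj":85,"vzp":81},"sy":[34,58]},"pby":[[29,29],[42,89,63]],"u":[[10,17,34,59],{"ia":32,"vdq":58},[32,66],{"cp":74,"flj":98,"u":26},[30,75]]}
After op 3 (replace /u/0 25): {"a":[40,{"p":2,"rq":24,"ymk":45},{"bqg":88,"jrn":35},{"hv":86,"p":90,"w":91,"yr":94}],"jds":{"be":{"i":83,"mq":44},"klt":[20,42,52],"r":{"lj":77,"tn":46,"uaj":85,"vzp":81},"sy":[34,58]},"pby":[[29,29],[42,89,63]],"u":[25,{"ia":32,"vdq":58},[32,66],{"cp":74,"flj":98,"u":26},[30,75]]}
After op 4 (replace /a/1 18): {"a":[40,18,{"bqg":88,"jrn":35},{"hv":86,"p":90,"w":91,"yr":94}],"jds":{"be":{"i":83,"mq":44},"klt":[20,42,52],"r":{"lj":77,"tn":46,"uaj":85,"vzp":81},"sy":[34,58]},"pby":[[29,29],[42,89,63]],"u":[25,{"ia":32,"vdq":58},[32,66],{"cp":74,"flj":98,"u":26},[30,75]]}
After op 5 (remove /u/1): {"a":[40,18,{"bqg":88,"jrn":35},{"hv":86,"p":90,"w":91,"yr":94}],"jds":{"be":{"i":83,"mq":44},"klt":[20,42,52],"r":{"lj":77,"tn":46,"uaj":85,"vzp":81},"sy":[34,58]},"pby":[[29,29],[42,89,63]],"u":[25,[32,66],{"cp":74,"flj":98,"u":26},[30,75]]}
After op 6 (replace /a/2 90): {"a":[40,18,90,{"hv":86,"p":90,"w":91,"yr":94}],"jds":{"be":{"i":83,"mq":44},"klt":[20,42,52],"r":{"lj":77,"tn":46,"uaj":85,"vzp":81},"sy":[34,58]},"pby":[[29,29],[42,89,63]],"u":[25,[32,66],{"cp":74,"flj":98,"u":26},[30,75]]}
After op 7 (replace /jds/klt 35): {"a":[40,18,90,{"hv":86,"p":90,"w":91,"yr":94}],"jds":{"be":{"i":83,"mq":44},"klt":35,"r":{"lj":77,"tn":46,"uaj":85,"vzp":81},"sy":[34,58]},"pby":[[29,29],[42,89,63]],"u":[25,[32,66],{"cp":74,"flj":98,"u":26},[30,75]]}
After op 8 (remove /u/1/1): {"a":[40,18,90,{"hv":86,"p":90,"w":91,"yr":94}],"jds":{"be":{"i":83,"mq":44},"klt":35,"r":{"lj":77,"tn":46,"uaj":85,"vzp":81},"sy":[34,58]},"pby":[[29,29],[42,89,63]],"u":[25,[32],{"cp":74,"flj":98,"u":26},[30,75]]}
After op 9 (replace /pby/1/2 33): {"a":[40,18,90,{"hv":86,"p":90,"w":91,"yr":94}],"jds":{"be":{"i":83,"mq":44},"klt":35,"r":{"lj":77,"tn":46,"uaj":85,"vzp":81},"sy":[34,58]},"pby":[[29,29],[42,89,33]],"u":[25,[32],{"cp":74,"flj":98,"u":26},[30,75]]}
After op 10 (remove /pby/0): {"a":[40,18,90,{"hv":86,"p":90,"w":91,"yr":94}],"jds":{"be":{"i":83,"mq":44},"klt":35,"r":{"lj":77,"tn":46,"uaj":85,"vzp":81},"sy":[34,58]},"pby":[[42,89,33]],"u":[25,[32],{"cp":74,"flj":98,"u":26},[30,75]]}
After op 11 (remove /pby): {"a":[40,18,90,{"hv":86,"p":90,"w":91,"yr":94}],"jds":{"be":{"i":83,"mq":44},"klt":35,"r":{"lj":77,"tn":46,"uaj":85,"vzp":81},"sy":[34,58]},"u":[25,[32],{"cp":74,"flj":98,"u":26},[30,75]]}
After op 12 (add /a/4 0): {"a":[40,18,90,{"hv":86,"p":90,"w":91,"yr":94},0],"jds":{"be":{"i":83,"mq":44},"klt":35,"r":{"lj":77,"tn":46,"uaj":85,"vzp":81},"sy":[34,58]},"u":[25,[32],{"cp":74,"flj":98,"u":26},[30,75]]}
After op 13 (add /jds/tzf 92): {"a":[40,18,90,{"hv":86,"p":90,"w":91,"yr":94},0],"jds":{"be":{"i":83,"mq":44},"klt":35,"r":{"lj":77,"tn":46,"uaj":85,"vzp":81},"sy":[34,58],"tzf":92},"u":[25,[32],{"cp":74,"flj":98,"u":26},[30,75]]}
After op 14 (replace /a/0 55): {"a":[55,18,90,{"hv":86,"p":90,"w":91,"yr":94},0],"jds":{"be":{"i":83,"mq":44},"klt":35,"r":{"lj":77,"tn":46,"uaj":85,"vzp":81},"sy":[34,58],"tzf":92},"u":[25,[32],{"cp":74,"flj":98,"u":26},[30,75]]}
After op 15 (replace /jds 82): {"a":[55,18,90,{"hv":86,"p":90,"w":91,"yr":94},0],"jds":82,"u":[25,[32],{"cp":74,"flj":98,"u":26},[30,75]]}
After op 16 (add /u/3/0 30): {"a":[55,18,90,{"hv":86,"p":90,"w":91,"yr":94},0],"jds":82,"u":[25,[32],{"cp":74,"flj":98,"u":26},[30,30,75]]}
After op 17 (replace /a/4 91): {"a":[55,18,90,{"hv":86,"p":90,"w":91,"yr":94},91],"jds":82,"u":[25,[32],{"cp":74,"flj":98,"u":26},[30,30,75]]}
Size at path /u/3: 3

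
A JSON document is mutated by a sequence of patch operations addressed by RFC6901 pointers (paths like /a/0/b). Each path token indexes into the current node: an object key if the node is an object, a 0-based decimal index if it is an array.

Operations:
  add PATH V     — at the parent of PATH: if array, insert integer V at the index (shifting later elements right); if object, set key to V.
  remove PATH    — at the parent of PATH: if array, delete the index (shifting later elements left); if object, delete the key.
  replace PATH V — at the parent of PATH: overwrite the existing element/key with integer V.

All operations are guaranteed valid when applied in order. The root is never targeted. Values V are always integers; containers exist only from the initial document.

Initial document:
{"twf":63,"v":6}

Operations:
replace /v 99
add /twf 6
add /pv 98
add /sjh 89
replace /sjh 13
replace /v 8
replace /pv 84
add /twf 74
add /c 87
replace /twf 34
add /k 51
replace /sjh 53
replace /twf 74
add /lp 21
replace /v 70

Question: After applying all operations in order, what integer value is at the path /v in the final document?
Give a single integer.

Answer: 70

Derivation:
After op 1 (replace /v 99): {"twf":63,"v":99}
After op 2 (add /twf 6): {"twf":6,"v":99}
After op 3 (add /pv 98): {"pv":98,"twf":6,"v":99}
After op 4 (add /sjh 89): {"pv":98,"sjh":89,"twf":6,"v":99}
After op 5 (replace /sjh 13): {"pv":98,"sjh":13,"twf":6,"v":99}
After op 6 (replace /v 8): {"pv":98,"sjh":13,"twf":6,"v":8}
After op 7 (replace /pv 84): {"pv":84,"sjh":13,"twf":6,"v":8}
After op 8 (add /twf 74): {"pv":84,"sjh":13,"twf":74,"v":8}
After op 9 (add /c 87): {"c":87,"pv":84,"sjh":13,"twf":74,"v":8}
After op 10 (replace /twf 34): {"c":87,"pv":84,"sjh":13,"twf":34,"v":8}
After op 11 (add /k 51): {"c":87,"k":51,"pv":84,"sjh":13,"twf":34,"v":8}
After op 12 (replace /sjh 53): {"c":87,"k":51,"pv":84,"sjh":53,"twf":34,"v":8}
After op 13 (replace /twf 74): {"c":87,"k":51,"pv":84,"sjh":53,"twf":74,"v":8}
After op 14 (add /lp 21): {"c":87,"k":51,"lp":21,"pv":84,"sjh":53,"twf":74,"v":8}
After op 15 (replace /v 70): {"c":87,"k":51,"lp":21,"pv":84,"sjh":53,"twf":74,"v":70}
Value at /v: 70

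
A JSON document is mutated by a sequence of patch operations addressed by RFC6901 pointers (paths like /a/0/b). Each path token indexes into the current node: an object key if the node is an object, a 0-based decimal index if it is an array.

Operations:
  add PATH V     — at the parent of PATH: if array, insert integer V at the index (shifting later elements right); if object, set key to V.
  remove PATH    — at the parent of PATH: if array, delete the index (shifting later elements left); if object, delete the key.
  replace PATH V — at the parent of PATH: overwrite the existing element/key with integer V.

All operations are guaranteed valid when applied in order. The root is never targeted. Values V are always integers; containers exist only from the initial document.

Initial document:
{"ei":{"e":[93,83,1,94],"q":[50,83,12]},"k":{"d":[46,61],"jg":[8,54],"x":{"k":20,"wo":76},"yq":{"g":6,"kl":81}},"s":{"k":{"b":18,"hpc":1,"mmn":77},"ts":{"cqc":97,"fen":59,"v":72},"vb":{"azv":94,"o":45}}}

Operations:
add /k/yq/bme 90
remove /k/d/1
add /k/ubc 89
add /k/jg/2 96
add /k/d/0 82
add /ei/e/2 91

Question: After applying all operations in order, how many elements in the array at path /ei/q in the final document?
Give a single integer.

Answer: 3

Derivation:
After op 1 (add /k/yq/bme 90): {"ei":{"e":[93,83,1,94],"q":[50,83,12]},"k":{"d":[46,61],"jg":[8,54],"x":{"k":20,"wo":76},"yq":{"bme":90,"g":6,"kl":81}},"s":{"k":{"b":18,"hpc":1,"mmn":77},"ts":{"cqc":97,"fen":59,"v":72},"vb":{"azv":94,"o":45}}}
After op 2 (remove /k/d/1): {"ei":{"e":[93,83,1,94],"q":[50,83,12]},"k":{"d":[46],"jg":[8,54],"x":{"k":20,"wo":76},"yq":{"bme":90,"g":6,"kl":81}},"s":{"k":{"b":18,"hpc":1,"mmn":77},"ts":{"cqc":97,"fen":59,"v":72},"vb":{"azv":94,"o":45}}}
After op 3 (add /k/ubc 89): {"ei":{"e":[93,83,1,94],"q":[50,83,12]},"k":{"d":[46],"jg":[8,54],"ubc":89,"x":{"k":20,"wo":76},"yq":{"bme":90,"g":6,"kl":81}},"s":{"k":{"b":18,"hpc":1,"mmn":77},"ts":{"cqc":97,"fen":59,"v":72},"vb":{"azv":94,"o":45}}}
After op 4 (add /k/jg/2 96): {"ei":{"e":[93,83,1,94],"q":[50,83,12]},"k":{"d":[46],"jg":[8,54,96],"ubc":89,"x":{"k":20,"wo":76},"yq":{"bme":90,"g":6,"kl":81}},"s":{"k":{"b":18,"hpc":1,"mmn":77},"ts":{"cqc":97,"fen":59,"v":72},"vb":{"azv":94,"o":45}}}
After op 5 (add /k/d/0 82): {"ei":{"e":[93,83,1,94],"q":[50,83,12]},"k":{"d":[82,46],"jg":[8,54,96],"ubc":89,"x":{"k":20,"wo":76},"yq":{"bme":90,"g":6,"kl":81}},"s":{"k":{"b":18,"hpc":1,"mmn":77},"ts":{"cqc":97,"fen":59,"v":72},"vb":{"azv":94,"o":45}}}
After op 6 (add /ei/e/2 91): {"ei":{"e":[93,83,91,1,94],"q":[50,83,12]},"k":{"d":[82,46],"jg":[8,54,96],"ubc":89,"x":{"k":20,"wo":76},"yq":{"bme":90,"g":6,"kl":81}},"s":{"k":{"b":18,"hpc":1,"mmn":77},"ts":{"cqc":97,"fen":59,"v":72},"vb":{"azv":94,"o":45}}}
Size at path /ei/q: 3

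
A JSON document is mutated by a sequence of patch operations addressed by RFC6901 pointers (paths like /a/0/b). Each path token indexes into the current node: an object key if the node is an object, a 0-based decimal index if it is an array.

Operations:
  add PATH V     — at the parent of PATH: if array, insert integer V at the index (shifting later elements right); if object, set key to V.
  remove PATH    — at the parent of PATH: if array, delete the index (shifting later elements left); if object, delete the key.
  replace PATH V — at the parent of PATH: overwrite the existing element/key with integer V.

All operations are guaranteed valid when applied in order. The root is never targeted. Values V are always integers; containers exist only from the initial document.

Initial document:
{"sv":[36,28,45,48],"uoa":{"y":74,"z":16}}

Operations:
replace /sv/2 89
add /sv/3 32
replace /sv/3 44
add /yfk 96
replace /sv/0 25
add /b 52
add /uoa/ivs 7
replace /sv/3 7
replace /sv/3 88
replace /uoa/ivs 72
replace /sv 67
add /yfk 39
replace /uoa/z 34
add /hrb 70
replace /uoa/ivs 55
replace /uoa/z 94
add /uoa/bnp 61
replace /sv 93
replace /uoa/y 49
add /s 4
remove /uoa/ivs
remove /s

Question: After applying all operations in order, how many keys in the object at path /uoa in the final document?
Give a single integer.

After op 1 (replace /sv/2 89): {"sv":[36,28,89,48],"uoa":{"y":74,"z":16}}
After op 2 (add /sv/3 32): {"sv":[36,28,89,32,48],"uoa":{"y":74,"z":16}}
After op 3 (replace /sv/3 44): {"sv":[36,28,89,44,48],"uoa":{"y":74,"z":16}}
After op 4 (add /yfk 96): {"sv":[36,28,89,44,48],"uoa":{"y":74,"z":16},"yfk":96}
After op 5 (replace /sv/0 25): {"sv":[25,28,89,44,48],"uoa":{"y":74,"z":16},"yfk":96}
After op 6 (add /b 52): {"b":52,"sv":[25,28,89,44,48],"uoa":{"y":74,"z":16},"yfk":96}
After op 7 (add /uoa/ivs 7): {"b":52,"sv":[25,28,89,44,48],"uoa":{"ivs":7,"y":74,"z":16},"yfk":96}
After op 8 (replace /sv/3 7): {"b":52,"sv":[25,28,89,7,48],"uoa":{"ivs":7,"y":74,"z":16},"yfk":96}
After op 9 (replace /sv/3 88): {"b":52,"sv":[25,28,89,88,48],"uoa":{"ivs":7,"y":74,"z":16},"yfk":96}
After op 10 (replace /uoa/ivs 72): {"b":52,"sv":[25,28,89,88,48],"uoa":{"ivs":72,"y":74,"z":16},"yfk":96}
After op 11 (replace /sv 67): {"b":52,"sv":67,"uoa":{"ivs":72,"y":74,"z":16},"yfk":96}
After op 12 (add /yfk 39): {"b":52,"sv":67,"uoa":{"ivs":72,"y":74,"z":16},"yfk":39}
After op 13 (replace /uoa/z 34): {"b":52,"sv":67,"uoa":{"ivs":72,"y":74,"z":34},"yfk":39}
After op 14 (add /hrb 70): {"b":52,"hrb":70,"sv":67,"uoa":{"ivs":72,"y":74,"z":34},"yfk":39}
After op 15 (replace /uoa/ivs 55): {"b":52,"hrb":70,"sv":67,"uoa":{"ivs":55,"y":74,"z":34},"yfk":39}
After op 16 (replace /uoa/z 94): {"b":52,"hrb":70,"sv":67,"uoa":{"ivs":55,"y":74,"z":94},"yfk":39}
After op 17 (add /uoa/bnp 61): {"b":52,"hrb":70,"sv":67,"uoa":{"bnp":61,"ivs":55,"y":74,"z":94},"yfk":39}
After op 18 (replace /sv 93): {"b":52,"hrb":70,"sv":93,"uoa":{"bnp":61,"ivs":55,"y":74,"z":94},"yfk":39}
After op 19 (replace /uoa/y 49): {"b":52,"hrb":70,"sv":93,"uoa":{"bnp":61,"ivs":55,"y":49,"z":94},"yfk":39}
After op 20 (add /s 4): {"b":52,"hrb":70,"s":4,"sv":93,"uoa":{"bnp":61,"ivs":55,"y":49,"z":94},"yfk":39}
After op 21 (remove /uoa/ivs): {"b":52,"hrb":70,"s":4,"sv":93,"uoa":{"bnp":61,"y":49,"z":94},"yfk":39}
After op 22 (remove /s): {"b":52,"hrb":70,"sv":93,"uoa":{"bnp":61,"y":49,"z":94},"yfk":39}
Size at path /uoa: 3

Answer: 3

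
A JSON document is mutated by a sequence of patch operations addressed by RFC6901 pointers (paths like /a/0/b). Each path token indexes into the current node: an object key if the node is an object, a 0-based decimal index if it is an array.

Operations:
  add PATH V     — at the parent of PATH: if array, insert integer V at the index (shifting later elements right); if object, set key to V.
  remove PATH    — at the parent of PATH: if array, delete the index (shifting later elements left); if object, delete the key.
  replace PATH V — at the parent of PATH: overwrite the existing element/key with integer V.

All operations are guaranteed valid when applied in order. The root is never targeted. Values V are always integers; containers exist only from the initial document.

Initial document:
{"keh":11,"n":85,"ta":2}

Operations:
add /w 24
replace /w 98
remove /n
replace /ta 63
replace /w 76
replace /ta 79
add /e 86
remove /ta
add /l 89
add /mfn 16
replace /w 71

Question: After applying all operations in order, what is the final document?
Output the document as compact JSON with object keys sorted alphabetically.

After op 1 (add /w 24): {"keh":11,"n":85,"ta":2,"w":24}
After op 2 (replace /w 98): {"keh":11,"n":85,"ta":2,"w":98}
After op 3 (remove /n): {"keh":11,"ta":2,"w":98}
After op 4 (replace /ta 63): {"keh":11,"ta":63,"w":98}
After op 5 (replace /w 76): {"keh":11,"ta":63,"w":76}
After op 6 (replace /ta 79): {"keh":11,"ta":79,"w":76}
After op 7 (add /e 86): {"e":86,"keh":11,"ta":79,"w":76}
After op 8 (remove /ta): {"e":86,"keh":11,"w":76}
After op 9 (add /l 89): {"e":86,"keh":11,"l":89,"w":76}
After op 10 (add /mfn 16): {"e":86,"keh":11,"l":89,"mfn":16,"w":76}
After op 11 (replace /w 71): {"e":86,"keh":11,"l":89,"mfn":16,"w":71}

Answer: {"e":86,"keh":11,"l":89,"mfn":16,"w":71}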